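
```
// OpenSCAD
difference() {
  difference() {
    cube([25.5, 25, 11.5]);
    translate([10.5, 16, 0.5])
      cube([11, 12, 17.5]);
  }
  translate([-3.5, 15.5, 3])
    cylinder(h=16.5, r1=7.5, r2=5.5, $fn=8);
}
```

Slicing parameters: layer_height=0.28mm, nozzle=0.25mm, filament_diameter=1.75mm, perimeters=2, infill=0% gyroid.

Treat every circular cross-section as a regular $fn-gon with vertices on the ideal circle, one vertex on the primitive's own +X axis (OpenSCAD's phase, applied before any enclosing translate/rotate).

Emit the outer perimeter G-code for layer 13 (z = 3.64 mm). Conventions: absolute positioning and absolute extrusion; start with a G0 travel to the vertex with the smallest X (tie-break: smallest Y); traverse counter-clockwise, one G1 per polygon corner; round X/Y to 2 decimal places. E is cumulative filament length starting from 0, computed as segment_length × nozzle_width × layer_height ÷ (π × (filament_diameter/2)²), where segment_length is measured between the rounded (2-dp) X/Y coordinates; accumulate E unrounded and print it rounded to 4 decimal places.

At z = 3.64 mm: the 25.5×25 cube contributes its full rectangle; the cube at (10.5, 16) is present — its section is the full 11×12 rectangle; Taking the first minus the rest: starting from the 25.5×25 cube, the 11×12 cube at (10.5, 16) partially overlaps it — only the 99.00 mm² overlap (of its 132.00 mm²) is removed, clipping the outline — 1 connected region; the cone at (-3.5, 15.5) contributes a regular 8-gon of circumradius 7.422 (interpolated between r1=7.5 and r2=5.5 at t=0.039); After the difference (first − rest): starting from the result so far, the cone at (-3.5, 15.5) partially overlaps it — only the 31.03 mm² overlap (of its 155.82 mm²) is removed, clipping the outline — 1 connected region. The outline is a single polygon with 13 vertices. Extrusion per mm of travel: 0.25 × 0.28 / (π × 0.875²) = 0.029103. Accumulating E over each segment gives final E = 3.5565.

G0 X0.00 Y0.00 Z3.64
G1 X25.50 Y0.00 E0.7421
G1 X25.50 Y25.00 E1.4697
G1 X21.50 Y25.00 E1.5861
G1 X21.50 Y16.00 E1.8480
G1 X10.50 Y16.00 E2.1681
G1 X10.50 Y25.00 E2.4301
G1 X0.00 Y25.00 E2.7356
G1 X0.00 Y21.47 E2.8384
G1 X1.75 Y20.75 E2.8935
G1 X3.92 Y15.50 E3.0588
G1 X1.75 Y10.25 E3.2241
G1 X0.00 Y9.53 E3.2792
G1 X0.00 Y0.00 E3.5565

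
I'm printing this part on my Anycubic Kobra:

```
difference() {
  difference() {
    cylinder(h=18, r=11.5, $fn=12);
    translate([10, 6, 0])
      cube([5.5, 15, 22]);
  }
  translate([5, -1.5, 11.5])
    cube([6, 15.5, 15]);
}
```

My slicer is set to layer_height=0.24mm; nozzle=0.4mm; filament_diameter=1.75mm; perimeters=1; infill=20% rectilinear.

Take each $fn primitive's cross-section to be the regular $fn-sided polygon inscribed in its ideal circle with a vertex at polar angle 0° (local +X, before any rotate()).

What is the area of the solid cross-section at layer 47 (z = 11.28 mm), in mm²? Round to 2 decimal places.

396.75 mm²

At z = 11.28 mm: the r=11.5 cylinder gives a regular 12-gon of circumradius 11.5 (constant along its height) (area = (12/2)·11.500²·sin(360°/12) = 396.75 mm²); the cube at (10, 6) is present — its section is the full 5.5×15 rectangle (area 82.50 mm²); After the difference (first − rest): starting from the r=11.5 cylinder (396.75 mm²), the 5.5×15 cube at (10, 6) misses the remaining region (no effect) — area = 396.75 mm²; the cube at (5, -1.5) is absent (z outside [11.5, 26.5]); Taking the first minus the rest: none of the subtracted shapes is present at this height, so the result so far is unchanged — area = 396.75 mm². Overall, the cross-section is a single solid region. Net area = 396.75 mm².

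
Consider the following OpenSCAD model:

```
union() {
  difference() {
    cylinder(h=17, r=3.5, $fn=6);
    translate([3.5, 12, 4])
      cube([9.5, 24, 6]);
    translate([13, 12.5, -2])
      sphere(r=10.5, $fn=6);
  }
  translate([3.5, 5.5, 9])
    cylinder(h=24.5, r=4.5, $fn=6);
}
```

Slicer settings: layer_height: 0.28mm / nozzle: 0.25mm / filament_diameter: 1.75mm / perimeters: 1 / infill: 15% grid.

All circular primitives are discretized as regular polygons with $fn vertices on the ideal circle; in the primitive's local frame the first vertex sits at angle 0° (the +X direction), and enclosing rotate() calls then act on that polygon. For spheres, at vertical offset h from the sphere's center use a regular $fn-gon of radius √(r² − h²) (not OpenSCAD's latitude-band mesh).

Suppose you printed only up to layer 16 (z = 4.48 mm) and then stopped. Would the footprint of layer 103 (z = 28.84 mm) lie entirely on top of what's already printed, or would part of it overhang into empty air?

part overhangs

Compare the two slices. At z = 4.48: the r=3.5 cylinder gives a regular 6-gon of circumradius 3.5 (constant along its height) (area = (6/2)·3.500²·sin(360°/6) = 31.83 mm²); the cube at (3.5, 12) is present — its section is the full 9.5×24 rectangle (area 228.00 mm²); the r=10.5 sphere at (13, 12.5) slices to a regular 6-gon of circumradius 8.262 (√(r²−h²) with h=6.48 from center) (area = (6/2)·8.262²·sin(360°/6) = 177.34 mm²); Subtracting the remaining from the first: starting from the r=3.5 cylinder (31.83 mm²), the 9.5×24 cube at (3.5, 12) misses the remaining region (no effect); the r=10.5 sphere at (13, 12.5) misses the remaining region (no effect) — area = 31.83 mm²; the cylinder at (3.5, 5.5) is not intersected at this z (z outside [9, 33.5]); Merging all regions: only the result so far is present, so the union is just that shape — area = 31.83 mm². At z = 28.84: the cylinder does not reach this height (z outside [0, 17]); the cube at (3.5, 12) is absent (z outside [4, 10]); the sphere at (13, 12.5) is absent (|z−center|=30.840 > r=10.5); Taking the first minus the rest: the first operand is absent here, so nothing remains; the r=4.5 cylinder at (3.5, 5.5) gives a regular 6-gon of circumradius 4.5 (constant along its height) (area = (6/2)·4.500²·sin(360°/6) = 52.61 mm²); Merging all regions: only the r=4.5 cylinder at (3.5, 5.5) is present, so the union is just that shape — area = 52.61 mm². Checking containment: at z = 28.84 the cross-section extends beyond the z = 4.48 cross-section by about 50.72 mm².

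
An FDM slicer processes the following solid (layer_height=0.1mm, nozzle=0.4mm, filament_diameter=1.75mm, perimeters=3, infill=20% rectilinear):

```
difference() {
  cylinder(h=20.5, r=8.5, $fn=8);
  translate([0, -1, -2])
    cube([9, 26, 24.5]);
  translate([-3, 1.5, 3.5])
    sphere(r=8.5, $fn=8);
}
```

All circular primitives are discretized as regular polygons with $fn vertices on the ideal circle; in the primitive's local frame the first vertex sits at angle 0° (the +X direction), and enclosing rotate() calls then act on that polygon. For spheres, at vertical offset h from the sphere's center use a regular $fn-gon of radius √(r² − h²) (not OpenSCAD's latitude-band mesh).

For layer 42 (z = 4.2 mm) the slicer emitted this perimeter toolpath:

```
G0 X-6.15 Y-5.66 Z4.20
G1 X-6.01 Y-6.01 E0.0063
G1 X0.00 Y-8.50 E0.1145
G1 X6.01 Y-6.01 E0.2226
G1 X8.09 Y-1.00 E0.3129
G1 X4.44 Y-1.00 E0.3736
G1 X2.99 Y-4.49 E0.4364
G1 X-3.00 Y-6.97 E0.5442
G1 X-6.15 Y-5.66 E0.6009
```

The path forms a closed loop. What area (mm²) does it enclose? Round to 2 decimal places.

Apply the shoelace formula to the sequence of (X, Y) vertices; enclosed area = 33.47 mm².

33.47 mm²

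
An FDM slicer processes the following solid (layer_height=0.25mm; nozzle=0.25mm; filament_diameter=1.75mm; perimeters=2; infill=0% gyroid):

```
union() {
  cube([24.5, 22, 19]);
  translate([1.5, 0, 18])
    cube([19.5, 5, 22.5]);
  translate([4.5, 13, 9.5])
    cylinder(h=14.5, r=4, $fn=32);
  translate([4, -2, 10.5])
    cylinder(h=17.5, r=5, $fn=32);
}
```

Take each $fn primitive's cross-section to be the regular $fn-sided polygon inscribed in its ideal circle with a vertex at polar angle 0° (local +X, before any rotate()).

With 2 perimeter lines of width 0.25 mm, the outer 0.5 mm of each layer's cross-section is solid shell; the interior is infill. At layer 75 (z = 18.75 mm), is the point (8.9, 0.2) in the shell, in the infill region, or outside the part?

shell

At z = 18.75 mm: the 24.5×22 cube contributes its full rectangle; the cube at (1.5, 0) (footprint 19.5×5) is included at this height; the r=4 cylinder at (4.5, 13) gives a regular 32-gon of circumradius 4 (constant along its height); the r=5 cylinder at (4, -2) gives a regular 32-gon of circumradius 5 (constant along its height); Taking the union: the regions partially overlap (shared area 166.77 mm²), so overlapping operands fuse into one piece — 1 connected region. Overall, the cross-section is a single solid region. The nearest boundary edge runs (21.00, 0.00)→(8.57, 0.00); distance from the point to it = 0.20 mm. The point is inside the cross-section, 0.20 mm from the nearest boundary — within the 0.5 mm shell band (2 × 0.25).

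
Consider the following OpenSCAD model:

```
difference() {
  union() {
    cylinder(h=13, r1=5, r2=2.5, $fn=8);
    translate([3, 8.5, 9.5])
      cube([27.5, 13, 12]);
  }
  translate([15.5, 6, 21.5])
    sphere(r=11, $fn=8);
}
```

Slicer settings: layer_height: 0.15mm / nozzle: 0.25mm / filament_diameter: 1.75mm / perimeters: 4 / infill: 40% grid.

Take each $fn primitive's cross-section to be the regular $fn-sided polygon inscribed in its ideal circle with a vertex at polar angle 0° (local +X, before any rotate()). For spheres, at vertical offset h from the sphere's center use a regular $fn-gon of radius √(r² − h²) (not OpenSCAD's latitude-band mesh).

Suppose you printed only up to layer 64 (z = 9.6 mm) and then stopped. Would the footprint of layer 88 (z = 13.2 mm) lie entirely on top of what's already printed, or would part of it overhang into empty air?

Compare the two slices. At z = 9.6: the cone (r1=5→r2=2.5) has section circumradius 3.154 here — a regular 8-gon (area = (8/2)·3.154²·sin(360°/8) = 28.13 mm²); the cube at (3, 8.5) (footprint 27.5×13) is included at this height (area 357.50 mm²); Merging all regions: the 2 present regions are separate (no shared area or edge), so areas and boundary lengths simply add and each stays a separate island — area = 385.63 mm²; the sphere at (15.5, 6) is absent (|z−center|=11.900 > r=11); After the difference (first − rest): none of the subtracted shapes is present at this height, so that combined region is unchanged — area = 385.63 mm². At z = 13.2: the cone is absent (z outside [0, 13]); the cube at (3, 8.5) (footprint 27.5×13) is included at this height (area 357.50 mm²); Combining (union): only the 27.5×13 cube at (3, 8.5) is present, so the union is just that shape — area = 357.50 mm²; the sphere at (15.5, 6): section is a regular 8-gon, circumradius = √(r²−h²) = √(11²−8.3²) = 7.219 (area = (8/2)·7.219²·sin(360°/8) = 147.39 mm²); Subtracting the remaining from the first: starting from the result so far (357.50 mm²), the r=11 sphere at (15.5, 6) partially overlaps it — only the 40.19 mm² overlap (of its 147.39 mm²) is removed, clipping the outline — area = 317.31 mm². Checking containment: the cross-section at z = 13.2 is a subset of the cross-section at z = 9.6.

entirely on top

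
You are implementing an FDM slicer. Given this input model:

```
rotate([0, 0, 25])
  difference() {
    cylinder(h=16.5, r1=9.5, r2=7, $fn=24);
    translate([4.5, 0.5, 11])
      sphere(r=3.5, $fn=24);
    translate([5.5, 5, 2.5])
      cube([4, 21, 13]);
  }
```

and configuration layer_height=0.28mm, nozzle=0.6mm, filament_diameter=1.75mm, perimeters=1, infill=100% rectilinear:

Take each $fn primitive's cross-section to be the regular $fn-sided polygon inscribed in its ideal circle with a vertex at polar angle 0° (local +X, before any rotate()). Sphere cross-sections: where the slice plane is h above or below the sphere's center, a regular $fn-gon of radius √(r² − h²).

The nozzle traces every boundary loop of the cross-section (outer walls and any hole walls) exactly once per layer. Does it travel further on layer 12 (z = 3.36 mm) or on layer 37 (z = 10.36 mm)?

Layer 12 (z = 3.36): the cone (r1=9.5→r2=7) has section circumradius 8.991 here — a regular 24-gon (perimeter = 2·24·8.991·sin(180°/24) = 56.33 mm); the sphere at (4.5, 0.5) is absent (|z−center|=7.640 > r=3.5); the cube at (5.5, 5) (footprint 4×21) is included at this height (perimeter 50.00 mm); Subtracting the remaining from the first: starting from the cone, the 4×21 cube at (5.5, 5) partially overlaps it — only the 2.15 mm² overlap (of its 84.00 mm²) is removed, clipping the outline — boundary = 57.45 mm; (rotated 25° about Z; rotation is an isometry so areas/perimeters/island counts are preserved). So its perimeter = 57.45 mm. Layer 37 (z = 10.36): the cone (r1=9.5→r2=7) has section circumradius 7.930 here — a regular 24-gon (perimeter = 2·24·7.930·sin(180°/24) = 49.69 mm); the sphere at (4.5, 0.5): section is a regular 24-gon, circumradius = √(r²−h²) = √(3.5²−0.64²) = 3.441 (perimeter = 2·24·3.441·sin(180°/24) = 21.56 mm); the cube at (5.5, 5) is present — its section is the full 4×21 rectangle (perimeter 50.00 mm); Subtracting the remaining from the first: starting from the cone, the r=3.5 sphere at (4.5, 0.5) partially overlaps it — only the 36.68 mm² overlap (of its 36.77 mm²) is removed, clipping the outline; the 4×21 cube at (5.5, 5) partially overlaps it — only the 0.21 mm² overlap (of its 84.00 mm²) is removed, clipping the outline — boundary = 68.66 mm; (whole slice rotated 25° about Z — lengths, areas and connectivity unchanged). So its perimeter = 68.66 mm. Layer 37 is larger (68.66 vs 57.45 mm).

layer 37 (z = 10.36 mm)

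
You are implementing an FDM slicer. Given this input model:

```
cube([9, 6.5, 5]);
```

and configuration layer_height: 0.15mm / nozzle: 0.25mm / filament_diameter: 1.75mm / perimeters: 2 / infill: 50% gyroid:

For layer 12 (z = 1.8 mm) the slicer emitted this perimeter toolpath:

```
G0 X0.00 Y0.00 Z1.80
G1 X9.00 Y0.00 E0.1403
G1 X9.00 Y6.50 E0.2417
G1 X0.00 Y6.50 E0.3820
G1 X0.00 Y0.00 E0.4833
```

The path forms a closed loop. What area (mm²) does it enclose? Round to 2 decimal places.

Apply the shoelace formula to the sequence of (X, Y) vertices; enclosed area = 58.50 mm².

58.50 mm²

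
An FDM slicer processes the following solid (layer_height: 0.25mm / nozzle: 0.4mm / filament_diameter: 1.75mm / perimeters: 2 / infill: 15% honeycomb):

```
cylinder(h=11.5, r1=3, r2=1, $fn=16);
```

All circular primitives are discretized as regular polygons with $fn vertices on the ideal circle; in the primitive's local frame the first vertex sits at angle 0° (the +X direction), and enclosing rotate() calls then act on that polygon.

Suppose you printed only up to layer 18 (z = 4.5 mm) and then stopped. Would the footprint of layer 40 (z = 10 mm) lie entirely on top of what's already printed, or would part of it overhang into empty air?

Compare the two slices. At z = 4.5: the cone: at t=0.391 of its height the radius interpolates to r₁+(r₂−r₁)t = 2.217, giving a regular 16-gon of that circumradius (area = (16/2)·2.217²·sin(360°/16) = 15.05 mm²). At z = 10: the cone: at t=0.870 of its height the radius interpolates to r₁+(r₂−r₁)t = 1.261, giving a regular 16-gon of that circumradius (area = (16/2)·1.261²·sin(360°/16) = 4.87 mm²). Checking containment: the cross-section at z = 10 is a subset of the cross-section at z = 4.5.

entirely on top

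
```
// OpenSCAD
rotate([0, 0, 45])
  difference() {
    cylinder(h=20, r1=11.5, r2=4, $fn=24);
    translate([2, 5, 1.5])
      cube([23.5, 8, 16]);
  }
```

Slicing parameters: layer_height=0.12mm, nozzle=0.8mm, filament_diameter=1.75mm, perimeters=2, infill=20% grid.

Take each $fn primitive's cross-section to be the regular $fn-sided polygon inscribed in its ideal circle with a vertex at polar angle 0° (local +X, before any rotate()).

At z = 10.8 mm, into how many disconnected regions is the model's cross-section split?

1

At z = 10.8 mm: the cone (r1=11.5→r2=4) has section circumradius 7.450 here — a regular 24-gon; the cube at (2, 5) is present — its section is the full 23.5×8 rectangle; Subtracting the remaining from the first: starting from the cone, the 23.5×8 cube at (2, 5) partially overlaps it — only the 4.48 mm² overlap (of its 188.00 mm²) is removed, clipping the outline — 1 connected region; (rotated 45° about Z; rotation is an isometry so areas/perimeters/island counts are preserved). The result has 1 disconnected region.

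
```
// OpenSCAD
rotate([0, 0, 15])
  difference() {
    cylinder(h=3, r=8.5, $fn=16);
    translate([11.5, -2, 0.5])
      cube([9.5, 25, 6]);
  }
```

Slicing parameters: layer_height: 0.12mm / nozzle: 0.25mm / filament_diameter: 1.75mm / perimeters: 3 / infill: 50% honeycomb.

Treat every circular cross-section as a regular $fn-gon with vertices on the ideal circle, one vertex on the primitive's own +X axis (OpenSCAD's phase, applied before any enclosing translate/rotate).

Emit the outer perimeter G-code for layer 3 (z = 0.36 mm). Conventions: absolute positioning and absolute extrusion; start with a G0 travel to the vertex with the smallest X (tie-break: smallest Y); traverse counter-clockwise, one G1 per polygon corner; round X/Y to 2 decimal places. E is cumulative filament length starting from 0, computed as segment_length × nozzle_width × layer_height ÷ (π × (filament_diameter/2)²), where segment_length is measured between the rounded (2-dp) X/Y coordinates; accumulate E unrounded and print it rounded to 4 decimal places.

At z = 0.36 mm: the cylinder: section is a regular 16-gon, circumradius r=8.5; the cube at (11.5, -2) does not reach this height (z outside [0.5, 6.5]); After the difference (first − rest): none of the subtracted shapes is present at this height, so the r=8.5 cylinder is unchanged — 1 connected region; (rotated 15° about Z; rotation is an isometry so areas/perimeters/island counts are preserved). The outline is a single polygon with 16 vertices. Extrusion per mm of travel: 0.25 × 0.12 / (π × 0.875²) = 0.012473. Accumulating E over each segment gives final E = 0.6618.

G0 X-8.43 Y1.11 Z0.36
G1 X-8.21 Y-2.20 E0.0414
G1 X-6.74 Y-5.17 E0.0827
G1 X-4.25 Y-7.36 E0.1241
G1 X-1.11 Y-8.43 E0.1654
G1 X2.20 Y-8.21 E0.2068
G1 X5.17 Y-6.74 E0.2482
G1 X7.36 Y-4.25 E0.2895
G1 X8.43 Y-1.11 E0.3309
G1 X8.21 Y2.20 E0.3723
G1 X6.74 Y5.17 E0.4136
G1 X4.25 Y7.36 E0.4550
G1 X1.11 Y8.43 E0.4963
G1 X-2.20 Y8.21 E0.5377
G1 X-5.17 Y6.74 E0.5790
G1 X-7.36 Y4.25 E0.6204
G1 X-8.43 Y1.11 E0.6618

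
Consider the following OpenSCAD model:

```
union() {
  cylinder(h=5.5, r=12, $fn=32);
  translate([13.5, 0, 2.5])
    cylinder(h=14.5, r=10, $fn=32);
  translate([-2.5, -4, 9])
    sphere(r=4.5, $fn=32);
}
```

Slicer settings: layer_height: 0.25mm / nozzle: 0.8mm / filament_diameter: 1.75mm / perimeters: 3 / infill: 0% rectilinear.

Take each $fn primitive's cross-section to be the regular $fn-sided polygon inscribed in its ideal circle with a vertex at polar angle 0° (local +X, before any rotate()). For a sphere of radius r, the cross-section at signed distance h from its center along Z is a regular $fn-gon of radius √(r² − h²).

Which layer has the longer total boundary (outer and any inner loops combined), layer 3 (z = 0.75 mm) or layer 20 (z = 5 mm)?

Layer 3 (z = 0.75): the r=12 cylinder gives a regular 32-gon of circumradius 12 (constant along its height) (perimeter = 2·32·12.000·sin(180°/32) = 75.28 mm); the cylinder at (13.5, 0) is absent (z outside [2.5, 17]); the sphere at (-2.5, -4) is not intersected at this z (|z−center|=8.250 > r=4.5); Combining (union): only the r=12 cylinder is present, so the union is just that shape — boundary = 75.28 mm. So its perimeter = 75.28 mm. Layer 20 (z = 5): the cylinder: section is a regular 32-gon, circumradius r=12 (perimeter = 2·32·12.000·sin(180°/32) = 75.28 mm); the r=10 cylinder at (13.5, 0) gives a regular 32-gon of circumradius 10 (constant along its height) (perimeter = 2·32·10.000·sin(180°/32) = 62.73 mm); the sphere at (-2.5, -4): section is a regular 32-gon, circumradius = √(r²−h²) = √(4.5²−4²) = 2.062 (perimeter = 2·32·2.062·sin(180°/32) = 12.93 mm); Combining (union): the regions partially overlap (shared area 114.13 mm²), so the edge portions inside another operand are dropped and the merged outline is re-measured after clipping — boundary = 98.33 mm. So its perimeter = 98.33 mm. Layer 20 is larger (98.33 vs 75.28 mm).

layer 20 (z = 5 mm)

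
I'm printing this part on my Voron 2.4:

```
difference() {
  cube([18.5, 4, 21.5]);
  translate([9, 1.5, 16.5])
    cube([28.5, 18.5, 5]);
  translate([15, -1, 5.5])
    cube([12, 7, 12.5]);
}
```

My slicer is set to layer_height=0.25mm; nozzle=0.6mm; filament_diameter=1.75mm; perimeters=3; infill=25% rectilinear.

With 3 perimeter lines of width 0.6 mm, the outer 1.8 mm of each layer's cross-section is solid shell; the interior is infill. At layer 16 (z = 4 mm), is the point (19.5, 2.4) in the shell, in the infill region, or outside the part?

outside

At z = 4 mm: the cube is present — its section is the full 18.5×4 rectangle; the cube at (9, 1.5) is absent (z outside [16.5, 21.5]); the cube at (15, -1) is not intersected at this z (z outside [5.5, 18]); After the difference (first − rest): none of the subtracted shapes is present at this height, so the 18.5×4 cube is unchanged — 1 connected region. Overall, the cross-section is a single solid region. The nearest boundary edge runs (18.50, 0.00)→(18.50, 4.00); distance from the point to it = 1.00 mm. The point is not inside any of the regions above, so it lies outside the cross-section (1.00 mm from the nearest boundary).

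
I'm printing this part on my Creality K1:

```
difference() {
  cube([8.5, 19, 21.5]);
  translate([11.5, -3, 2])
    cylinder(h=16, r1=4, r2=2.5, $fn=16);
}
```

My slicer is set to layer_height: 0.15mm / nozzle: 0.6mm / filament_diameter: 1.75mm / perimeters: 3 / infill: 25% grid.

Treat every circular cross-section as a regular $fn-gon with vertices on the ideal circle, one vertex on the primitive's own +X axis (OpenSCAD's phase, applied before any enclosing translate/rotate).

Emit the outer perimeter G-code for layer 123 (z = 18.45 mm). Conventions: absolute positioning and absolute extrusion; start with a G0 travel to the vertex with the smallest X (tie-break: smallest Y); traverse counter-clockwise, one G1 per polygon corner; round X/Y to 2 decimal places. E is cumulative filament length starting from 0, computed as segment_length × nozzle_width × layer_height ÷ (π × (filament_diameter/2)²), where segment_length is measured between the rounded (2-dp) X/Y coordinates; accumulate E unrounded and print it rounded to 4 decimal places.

G0 X0.00 Y0.00 Z18.45
G1 X8.50 Y0.00 E0.3181
G1 X8.50 Y19.00 E1.0290
G1 X0.00 Y19.00 E1.3470
G1 X0.00 Y0.00 E2.0580

At z = 18.45 mm: the 8.5×19 cube contributes its full rectangle; the cone at (11.5, -3) is not intersected at this z (z outside [2, 18]); Subtracting the remaining from the first: none of the subtracted shapes is present at this height, so the 8.5×19 cube is unchanged — 1 connected region. The outline is a single polygon with 4 vertices. Extrusion per mm of travel: 0.6 × 0.15 / (π × 0.875²) = 0.037418. Accumulating E over each segment gives final E = 2.0580.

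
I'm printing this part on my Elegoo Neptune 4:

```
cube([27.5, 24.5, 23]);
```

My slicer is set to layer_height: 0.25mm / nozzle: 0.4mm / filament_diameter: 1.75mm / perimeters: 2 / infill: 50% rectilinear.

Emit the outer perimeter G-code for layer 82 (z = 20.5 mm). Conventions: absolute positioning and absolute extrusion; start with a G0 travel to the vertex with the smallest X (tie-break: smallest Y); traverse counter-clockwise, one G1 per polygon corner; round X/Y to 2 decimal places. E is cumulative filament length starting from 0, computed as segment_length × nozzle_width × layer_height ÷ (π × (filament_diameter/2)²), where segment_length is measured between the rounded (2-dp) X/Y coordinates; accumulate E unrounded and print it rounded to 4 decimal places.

At z = 20.5 mm: the 27.5×24.5 cube contributes its full rectangle. The outline is a single polygon with 4 vertices. Extrusion per mm of travel: 0.4 × 0.25 / (π × 0.875²) = 0.041575. Accumulating E over each segment gives final E = 4.3238.

G0 X0.00 Y0.00 Z20.50
G1 X27.50 Y0.00 E1.1433
G1 X27.50 Y24.50 E2.1619
G1 X0.00 Y24.50 E3.3052
G1 X0.00 Y0.00 E4.3238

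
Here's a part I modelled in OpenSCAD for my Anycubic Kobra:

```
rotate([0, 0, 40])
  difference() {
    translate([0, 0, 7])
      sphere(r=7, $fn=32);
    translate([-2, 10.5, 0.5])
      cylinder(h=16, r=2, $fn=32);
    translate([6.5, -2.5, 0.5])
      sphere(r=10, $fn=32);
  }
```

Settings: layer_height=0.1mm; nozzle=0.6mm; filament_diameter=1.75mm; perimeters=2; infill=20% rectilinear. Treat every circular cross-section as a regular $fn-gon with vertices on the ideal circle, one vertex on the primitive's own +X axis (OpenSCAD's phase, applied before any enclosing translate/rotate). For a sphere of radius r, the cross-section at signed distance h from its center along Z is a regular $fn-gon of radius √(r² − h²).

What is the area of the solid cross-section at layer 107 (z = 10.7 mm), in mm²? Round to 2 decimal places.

At z = 10.7 mm: the r=7 sphere slices to a regular 32-gon of circumradius 5.942 (√(r²−h²) with h=3.7 from center) (area = (32/2)·5.942²·sin(360°/32) = 110.22 mm²); the r=2 cylinder at (-2, 10.5) contributes a regular 32-gon of circumradius 2 (area = (32/2)·2.000²·sin(360°/32) = 12.49 mm²); the sphere at (6.5, -2.5) does not reach this height (|z−center|=10.200 > r=10); After the difference (first − rest): starting from the r=7 sphere (110.22 mm²), the r=2 cylinder at (-2, 10.5) misses the remaining region (no effect) — area = 110.22 mm²; (whole slice rotated 40° about Z — lengths, areas and connectivity unchanged). Overall, the cross-section is a single solid region. Net area = 110.22 mm².

110.22 mm²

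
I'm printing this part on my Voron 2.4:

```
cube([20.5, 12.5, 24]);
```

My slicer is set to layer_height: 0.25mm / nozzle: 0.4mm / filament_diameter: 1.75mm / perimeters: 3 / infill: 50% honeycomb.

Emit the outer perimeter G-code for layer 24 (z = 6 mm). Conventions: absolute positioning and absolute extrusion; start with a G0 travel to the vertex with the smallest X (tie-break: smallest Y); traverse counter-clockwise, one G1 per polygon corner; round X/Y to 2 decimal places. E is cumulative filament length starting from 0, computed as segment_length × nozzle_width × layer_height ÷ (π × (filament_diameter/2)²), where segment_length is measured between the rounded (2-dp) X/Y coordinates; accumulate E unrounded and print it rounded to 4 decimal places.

At z = 6 mm: the cube (footprint 20.5×12.5) is included at this height. The outline is a single polygon with 4 vertices. Extrusion per mm of travel: 0.4 × 0.25 / (π × 0.875²) = 0.041575. Accumulating E over each segment gives final E = 2.7440.

G0 X0.00 Y0.00 Z6.00
G1 X20.50 Y0.00 E0.8523
G1 X20.50 Y12.50 E1.3720
G1 X0.00 Y12.50 E2.2243
G1 X0.00 Y0.00 E2.7440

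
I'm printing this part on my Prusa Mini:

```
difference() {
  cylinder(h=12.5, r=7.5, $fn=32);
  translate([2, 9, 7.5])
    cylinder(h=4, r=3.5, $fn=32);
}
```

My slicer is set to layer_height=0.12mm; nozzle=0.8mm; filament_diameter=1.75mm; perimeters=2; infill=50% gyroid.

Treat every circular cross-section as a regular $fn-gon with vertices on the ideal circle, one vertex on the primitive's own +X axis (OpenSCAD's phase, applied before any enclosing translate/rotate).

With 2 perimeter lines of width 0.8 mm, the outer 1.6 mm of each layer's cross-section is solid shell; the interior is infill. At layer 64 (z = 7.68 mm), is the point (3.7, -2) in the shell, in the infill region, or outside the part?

infill

At z = 7.68 mm: the r=7.5 cylinder contributes a regular 32-gon of circumradius 7.5; the r=3.5 cylinder at (2, 9) gives a regular 32-gon of circumradius 3.5 (constant along its height); Taking the first minus the rest: starting from the r=7.5 cylinder, the r=3.5 cylinder at (2, 9) partially overlaps it — only the 6.42 mm² overlap (of its 38.24 mm²) is removed, clipping the outline — 1 connected region. Overall, the cross-section is a single solid region. The nearest boundary edge runs (6.93, -2.87)→(6.24, -4.17); distance from the point to it = 3.26 mm. The point is inside the cross-section and 3.26 mm from the nearest boundary — more than the 1.6 mm shell width (2 × 0.8), so it's in the infill interior.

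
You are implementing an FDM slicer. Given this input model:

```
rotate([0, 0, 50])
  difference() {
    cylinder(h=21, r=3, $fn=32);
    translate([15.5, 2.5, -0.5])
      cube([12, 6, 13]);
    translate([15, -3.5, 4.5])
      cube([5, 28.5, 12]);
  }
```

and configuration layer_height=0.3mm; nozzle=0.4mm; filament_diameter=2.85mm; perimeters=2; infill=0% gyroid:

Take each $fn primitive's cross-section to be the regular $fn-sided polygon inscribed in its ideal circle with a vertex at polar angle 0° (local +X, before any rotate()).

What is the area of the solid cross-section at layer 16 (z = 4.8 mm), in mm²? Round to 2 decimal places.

At z = 4.8 mm: the r=3 cylinder contributes a regular 32-gon of circumradius 3 (area = (32/2)·3.000²·sin(360°/32) = 28.09 mm²); the cube at (15.5, 2.5) (footprint 12×6) is included at this height (area 72.00 mm²); the cube at (15, -3.5) (footprint 5×28.5) is included at this height (area 142.50 mm²); Taking the first minus the rest: starting from the r=3 cylinder (28.09 mm²), the 12×6 cube at (15.5, 2.5) misses the remaining region (no effect); the 5×28.5 cube at (15, -3.5) misses the remaining region (no effect) — area = 28.09 mm²; (whole slice rotated 50° about Z — lengths, areas and connectivity unchanged). Overall, the cross-section is a single solid region. Net area = 28.09 mm².

28.09 mm²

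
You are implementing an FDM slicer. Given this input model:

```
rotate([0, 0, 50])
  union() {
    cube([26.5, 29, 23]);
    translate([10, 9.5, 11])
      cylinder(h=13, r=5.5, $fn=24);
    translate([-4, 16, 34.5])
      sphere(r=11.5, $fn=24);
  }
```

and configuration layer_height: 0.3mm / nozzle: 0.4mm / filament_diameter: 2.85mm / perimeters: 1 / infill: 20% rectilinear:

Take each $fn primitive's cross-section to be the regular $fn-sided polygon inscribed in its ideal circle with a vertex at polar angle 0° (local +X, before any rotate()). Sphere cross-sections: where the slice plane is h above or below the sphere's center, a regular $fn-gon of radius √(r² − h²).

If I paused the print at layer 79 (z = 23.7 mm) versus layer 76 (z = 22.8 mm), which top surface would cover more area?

Layer 79 (z = 23.7): the cube is absent (z outside [0, 23]); the r=5.5 cylinder at (10, 9.5) contributes a regular 24-gon of circumradius 5.5 (area = (24/2)·5.500²·sin(360°/24) = 93.95 mm²); the r=11.5 sphere at (-4, 16) contributes a regular 24-gon of circumradius √(11.5²−10.8²) = 3.951 (area = (24/2)·3.951²·sin(360°/24) = 48.48 mm²); Taking the union: the 2 present regions are separate (no shared area or edge), so areas and boundary lengths simply add and each stays a separate island — area = 142.43 mm²; (rotated 50° about Z; rotation is an isometry so areas/perimeters/island counts are preserved). So its area = 142.43 mm². Layer 76 (z = 22.8): the cube is present — its section is the full 26.5×29 rectangle (area 768.50 mm²); the r=5.5 cylinder at (10, 9.5) gives a regular 24-gon of circumradius 5.5 (constant along its height) (area = (24/2)·5.500²·sin(360°/24) = 93.95 mm²); the sphere at (-4, 16) is absent (|z−center|=11.700 > r=11.5); Merging all regions: the r=5.5 cylinder at (10, 9.5) lies entirely inside the 26.5×29 cube, so the union is just the 26.5×29 cube — area = 768.50 mm²; (rotated 50° about Z; rotation is an isometry so areas/perimeters/island counts are preserved). So its area = 768.50 mm². Layer 76 is larger (768.50 vs 142.43 mm²).

layer 76 (z = 22.8 mm)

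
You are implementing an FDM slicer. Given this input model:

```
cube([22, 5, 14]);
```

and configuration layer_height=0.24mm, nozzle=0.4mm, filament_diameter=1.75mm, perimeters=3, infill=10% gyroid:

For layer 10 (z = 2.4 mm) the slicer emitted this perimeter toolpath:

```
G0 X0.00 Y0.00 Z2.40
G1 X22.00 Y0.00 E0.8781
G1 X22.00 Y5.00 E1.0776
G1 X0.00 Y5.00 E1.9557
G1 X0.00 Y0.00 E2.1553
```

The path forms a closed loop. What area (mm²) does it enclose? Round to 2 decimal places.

Apply the shoelace formula to the sequence of (X, Y) vertices; enclosed area = 110.00 mm².

110.00 mm²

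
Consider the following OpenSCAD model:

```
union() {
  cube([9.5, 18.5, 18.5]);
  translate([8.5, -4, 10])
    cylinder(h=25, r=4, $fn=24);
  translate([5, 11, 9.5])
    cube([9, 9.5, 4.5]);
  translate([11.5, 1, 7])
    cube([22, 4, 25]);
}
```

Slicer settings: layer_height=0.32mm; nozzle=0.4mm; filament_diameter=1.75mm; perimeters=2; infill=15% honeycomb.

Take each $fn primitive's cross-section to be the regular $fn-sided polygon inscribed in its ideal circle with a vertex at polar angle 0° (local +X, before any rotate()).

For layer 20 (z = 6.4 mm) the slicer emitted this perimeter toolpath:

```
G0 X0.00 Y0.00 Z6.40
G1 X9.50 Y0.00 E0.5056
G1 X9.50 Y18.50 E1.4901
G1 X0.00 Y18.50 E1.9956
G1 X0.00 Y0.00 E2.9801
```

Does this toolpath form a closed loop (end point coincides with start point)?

yes

Start point (G0): (0.00, 0.00). End point (last G1): the path returns to the start — closed.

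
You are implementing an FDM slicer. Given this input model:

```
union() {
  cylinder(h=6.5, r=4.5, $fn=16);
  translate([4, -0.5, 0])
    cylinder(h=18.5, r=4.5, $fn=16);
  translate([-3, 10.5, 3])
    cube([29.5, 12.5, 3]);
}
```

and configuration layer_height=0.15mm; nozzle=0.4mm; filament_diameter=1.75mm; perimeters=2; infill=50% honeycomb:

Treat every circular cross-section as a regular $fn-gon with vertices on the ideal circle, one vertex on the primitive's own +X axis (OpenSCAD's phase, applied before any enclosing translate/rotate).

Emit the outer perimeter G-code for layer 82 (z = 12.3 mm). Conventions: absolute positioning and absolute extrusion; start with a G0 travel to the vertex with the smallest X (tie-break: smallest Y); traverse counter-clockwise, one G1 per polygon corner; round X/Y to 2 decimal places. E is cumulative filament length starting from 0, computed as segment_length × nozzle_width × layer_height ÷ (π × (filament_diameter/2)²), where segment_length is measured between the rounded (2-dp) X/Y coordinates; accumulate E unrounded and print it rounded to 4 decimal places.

At z = 12.3 mm: the cylinder does not reach this height (z outside [0, 6.5]); the r=4.5 cylinder at (4, -0.5) gives a regular 16-gon of circumradius 4.5 (constant along its height); the cube at (-3, 10.5) does not reach this height (z outside [3, 6]); Taking the union: only the r=4.5 cylinder at (4, -0.5) is present, so the union is just that shape — 1 connected region. The outline is a single polygon with 16 vertices. Extrusion per mm of travel: 0.4 × 0.15 / (π × 0.875²) = 0.024945. Accumulating E over each segment gives final E = 0.7008.

G0 X-0.50 Y-0.50 Z12.30
G1 X-0.16 Y-2.22 E0.0437
G1 X0.82 Y-3.68 E0.0876
G1 X2.28 Y-4.66 E0.1315
G1 X4.00 Y-5.00 E0.1752
G1 X5.72 Y-4.66 E0.2189
G1 X7.18 Y-3.68 E0.2628
G1 X8.16 Y-2.22 E0.3067
G1 X8.50 Y-0.50 E0.3504
G1 X8.16 Y1.22 E0.3941
G1 X7.18 Y2.68 E0.4380
G1 X5.72 Y3.66 E0.4819
G1 X4.00 Y4.00 E0.5256
G1 X2.28 Y3.66 E0.5693
G1 X0.82 Y2.68 E0.6132
G1 X-0.16 Y1.22 E0.6571
G1 X-0.50 Y-0.50 E0.7008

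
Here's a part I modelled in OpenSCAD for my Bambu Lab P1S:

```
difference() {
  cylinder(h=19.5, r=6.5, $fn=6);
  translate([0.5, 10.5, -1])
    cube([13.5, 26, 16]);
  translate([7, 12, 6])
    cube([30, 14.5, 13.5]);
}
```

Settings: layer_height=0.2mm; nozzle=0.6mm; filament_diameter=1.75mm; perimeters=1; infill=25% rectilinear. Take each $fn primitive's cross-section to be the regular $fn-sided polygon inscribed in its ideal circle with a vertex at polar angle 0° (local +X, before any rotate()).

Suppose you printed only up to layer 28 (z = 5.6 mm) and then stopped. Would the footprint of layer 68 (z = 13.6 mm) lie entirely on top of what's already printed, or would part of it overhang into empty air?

Compare the two slices. At z = 5.6: the cylinder: section is a regular 6-gon, circumradius r=6.5 (area = (6/2)·6.500²·sin(360°/6) = 109.77 mm²); the cube at (0.5, 10.5) (footprint 13.5×26) is included at this height (area 351.00 mm²); the cube at (7, 12) does not reach this height (z outside [6, 19.5]); Subtracting the remaining from the first: starting from the r=6.5 cylinder (109.77 mm²), the 13.5×26 cube at (0.5, 10.5) misses the remaining region (no effect) — area = 109.77 mm². At z = 13.6: the r=6.5 cylinder contributes a regular 6-gon of circumradius 6.5 (area = (6/2)·6.500²·sin(360°/6) = 109.77 mm²); the cube at (0.5, 10.5) (footprint 13.5×26) is included at this height (area 351.00 mm²); the 30×14.5 cube at (7, 12) contributes its full rectangle (area 435.00 mm²); Subtracting the remaining from the first: starting from the r=6.5 cylinder (109.77 mm²), the 13.5×26 cube at (0.5, 10.5) misses the remaining region (no effect); the 30×14.5 cube at (7, 12) misses the remaining region (no effect) — area = 109.77 mm². Checking containment: the cross-section at z = 13.6 is a subset of the cross-section at z = 5.6.

entirely on top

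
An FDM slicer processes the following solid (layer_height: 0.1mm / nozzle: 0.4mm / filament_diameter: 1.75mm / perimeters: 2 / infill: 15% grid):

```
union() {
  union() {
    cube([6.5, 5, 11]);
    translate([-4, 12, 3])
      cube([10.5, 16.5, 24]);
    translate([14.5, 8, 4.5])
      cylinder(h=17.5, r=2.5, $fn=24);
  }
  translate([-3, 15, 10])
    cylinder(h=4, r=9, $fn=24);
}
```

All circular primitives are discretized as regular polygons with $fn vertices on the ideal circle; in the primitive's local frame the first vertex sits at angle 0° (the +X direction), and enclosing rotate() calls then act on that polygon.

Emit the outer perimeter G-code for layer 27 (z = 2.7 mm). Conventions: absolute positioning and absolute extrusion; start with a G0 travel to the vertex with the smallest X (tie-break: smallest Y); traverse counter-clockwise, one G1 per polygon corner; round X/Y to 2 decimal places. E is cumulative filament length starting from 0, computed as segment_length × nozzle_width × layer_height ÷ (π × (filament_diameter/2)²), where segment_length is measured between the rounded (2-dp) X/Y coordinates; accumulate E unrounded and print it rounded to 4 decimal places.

At z = 2.7 mm: the 6.5×5 cube contributes its full rectangle; the cube at (-4, 12) is not intersected at this z (z outside [3, 27]); the cylinder at (14.5, 8) is not intersected at this z (z outside [4.5, 22]); Combining (union): only the 6.5×5 cube is present, so the union is just that shape — 1 connected region; the cylinder at (-3, 15) does not reach this height (z outside [10, 14]); Combining (union): only the result so far is present, so the union is just that shape — 1 connected region. The outline is a single polygon with 4 vertices. Extrusion per mm of travel: 0.4 × 0.1 / (π × 0.875²) = 0.016630. Accumulating E over each segment gives final E = 0.3825.

G0 X0.00 Y0.00 Z2.70
G1 X6.50 Y0.00 E0.1081
G1 X6.50 Y5.00 E0.1912
G1 X0.00 Y5.00 E0.2993
G1 X0.00 Y0.00 E0.3825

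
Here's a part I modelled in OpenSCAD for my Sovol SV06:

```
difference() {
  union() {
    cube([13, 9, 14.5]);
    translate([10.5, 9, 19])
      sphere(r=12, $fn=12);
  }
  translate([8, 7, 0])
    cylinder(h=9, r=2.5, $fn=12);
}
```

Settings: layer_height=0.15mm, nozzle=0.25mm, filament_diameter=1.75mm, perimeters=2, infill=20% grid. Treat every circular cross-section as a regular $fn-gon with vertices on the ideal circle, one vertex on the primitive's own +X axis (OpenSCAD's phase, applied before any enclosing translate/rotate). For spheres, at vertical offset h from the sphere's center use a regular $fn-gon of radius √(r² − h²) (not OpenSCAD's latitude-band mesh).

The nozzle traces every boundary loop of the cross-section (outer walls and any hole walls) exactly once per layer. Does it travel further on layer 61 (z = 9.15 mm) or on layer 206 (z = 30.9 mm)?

layer 61 (z = 9.15 mm)

Layer 61 (z = 9.15): the cube is present — its section is the full 13×9 rectangle (perimeter 44.00 mm); the sphere at (10.5, 9): section is a regular 12-gon, circumradius = √(r²−h²) = √(12²−9.85²) = 6.854 (perimeter = 2·12·6.854·sin(180°/12) = 42.57 mm); Merging all regions: the regions partially overlap (shared area 51.53 mm²), so the edge portions inside another operand are dropped and the merged outline is re-measured after clipping — boundary = 57.80 mm; the cylinder at (8, 7) is not intersected at this z (z outside [0, 9]); Subtracting the remaining from the first: none of the subtracted shapes is present at this height, so that combined region is unchanged — boundary = 57.80 mm. So its perimeter = 57.80 mm. Layer 206 (z = 30.9): the cube is not intersected at this z (z outside [0, 14.5]); the r=12 sphere at (10.5, 9) contributes a regular 12-gon of circumradius √(12²−11.9²) = 1.546 (perimeter = 2·12·1.546·sin(180°/12) = 9.60 mm); Combining (union): only the r=12 sphere at (10.5, 9) is present, so the union is just that shape — boundary = 9.60 mm; the cylinder at (8, 7) is not intersected at this z (z outside [0, 9]); Taking the first minus the rest: none of the subtracted shapes is present at this height, so the result so far is unchanged — boundary = 9.60 mm. So its perimeter = 9.60 mm. Layer 61 is larger (57.80 vs 9.60 mm).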